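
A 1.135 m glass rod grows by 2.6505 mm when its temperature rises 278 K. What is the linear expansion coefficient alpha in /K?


Rearrange dL = alpha * L0 * dT for alpha:
  alpha = dL / (L0 * dT)
  alpha = (2.6505 / 1000) / (1.135 * 278) = 0.0000084 /K = 8.4 x 10^-6 /K

8.4 x 10^-6 /K


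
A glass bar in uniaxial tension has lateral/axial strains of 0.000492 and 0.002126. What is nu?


Poisson's ratio: nu = lateral strain / axial strain
  nu = 0.000492 / 0.002126 = 0.2314

0.2314


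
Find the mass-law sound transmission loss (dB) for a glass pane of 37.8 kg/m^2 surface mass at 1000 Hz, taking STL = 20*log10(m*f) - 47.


Mass law: STL = 20 * log10(m * f) - 47
  m * f = 37.8 * 1000 = 37800
  log10(37800) = 4.57749
  STL = 20 * 4.57749 - 47 = 91.5498 - 47 = 44.5 dB

44.5 dB


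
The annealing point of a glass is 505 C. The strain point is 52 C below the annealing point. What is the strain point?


Strain point = annealing point - difference:
  T_strain = 505 - 52 = 453 C

453 C


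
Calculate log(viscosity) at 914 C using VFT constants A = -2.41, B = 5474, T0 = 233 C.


VFT equation: log(eta) = A + B / (T - T0)
  T - T0 = 914 - 233 = 681
  B / (T - T0) = 5474 / 681 = 8.038
  log(eta) = -2.41 + 8.038 = 5.628

5.628


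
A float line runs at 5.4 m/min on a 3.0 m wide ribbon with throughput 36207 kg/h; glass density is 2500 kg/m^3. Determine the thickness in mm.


Ribbon cross-section from mass balance:
  Volume rate = throughput / density = 36207 / 2500 = 14.4828 m^3/h
  thickness = volume rate / (speed * 60 * width), i.e.
  thickness = throughput / (60 * speed * width * density) * 1000
  thickness = 36207 / (60 * 5.4 * 3.0 * 2500) * 1000 = 14.9 mm

14.9 mm


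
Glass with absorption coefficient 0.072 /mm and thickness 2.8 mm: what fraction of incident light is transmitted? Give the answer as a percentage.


Beer-Lambert law: T = exp(-alpha * thickness)
  exponent = -0.072 * 2.8 = -0.2016
  T = exp(-0.2016) = 0.8174
  Percentage = 0.8174 * 100 = 81.74%

81.74%


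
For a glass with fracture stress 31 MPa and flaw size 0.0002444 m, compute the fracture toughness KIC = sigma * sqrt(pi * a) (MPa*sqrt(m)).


Fracture toughness: KIC = sigma * sqrt(pi * a)
  pi * a = pi * 0.0002444 = 0.000767805
  sqrt(pi * a) = 0.027709
  KIC = 31 * 0.027709 = 0.859 MPa*sqrt(m)

0.859 MPa*sqrt(m)


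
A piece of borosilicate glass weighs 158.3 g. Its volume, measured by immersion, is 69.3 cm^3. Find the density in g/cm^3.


Use the definition of density:
  rho = mass / volume
  rho = 158.3 / 69.3 = 2.284 g/cm^3

2.284 g/cm^3


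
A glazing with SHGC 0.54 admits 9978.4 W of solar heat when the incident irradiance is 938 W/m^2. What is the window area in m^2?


Rearrange Q = Area * SHGC * Irradiance:
  Area = Q / (SHGC * Irradiance)
  Area = 9978.4 / (0.54 * 938) = 19.7 m^2

19.7 m^2


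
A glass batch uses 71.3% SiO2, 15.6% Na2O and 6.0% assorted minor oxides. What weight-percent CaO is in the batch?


Pieces sum to 100%:
  CaO = 100 - (SiO2 + Na2O + others)
  CaO = 100 - (71.3 + 15.6 + 6.0) = 7.1%

7.1%


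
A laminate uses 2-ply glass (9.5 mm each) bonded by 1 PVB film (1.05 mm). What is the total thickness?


Total thickness = glass contribution + PVB contribution
  Glass: 2 * 9.5 = 19.0 mm
  PVB: 1 * 1.05 = 1.05 mm
  Total = 19.0 + 1.05 = 20.05 mm

20.05 mm


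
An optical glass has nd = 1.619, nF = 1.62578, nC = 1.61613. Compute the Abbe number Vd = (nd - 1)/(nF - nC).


Abbe number formula: Vd = (nd - 1) / (nF - nC)
  nd - 1 = 1.619 - 1 = 0.619
  nF - nC = 1.62578 - 1.61613 = 0.00965
  Vd = 0.619 / 0.00965 = 64.15

64.15


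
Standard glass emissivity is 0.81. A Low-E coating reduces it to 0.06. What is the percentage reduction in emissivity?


Percentage reduction = (1 - coated/uncoated) * 100
  Ratio = 0.06 / 0.81 = 0.0741
  Reduction = (1 - 0.0741) * 100 = 92.6%

92.6%


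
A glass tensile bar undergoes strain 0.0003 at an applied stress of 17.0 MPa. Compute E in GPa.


Young's modulus: E = stress / strain
  E = 17.0 MPa / 0.0003 = 56666.67 MPa
Convert to GPa: 56666.67 / 1000 = 56.67 GPa

56.67 GPa


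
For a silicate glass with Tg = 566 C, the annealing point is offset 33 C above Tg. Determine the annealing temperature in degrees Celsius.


The annealing temperature is Tg plus the offset:
  T_anneal = 566 + 33 = 599 C

599 C


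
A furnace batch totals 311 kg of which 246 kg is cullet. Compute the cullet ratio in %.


Cullet ratio = (cullet mass / total batch mass) * 100
  Ratio = 246 / 311 * 100 = 79.1%

79.1%


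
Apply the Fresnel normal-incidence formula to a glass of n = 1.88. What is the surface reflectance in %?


Fresnel reflectance at normal incidence:
  R = ((n - 1)/(n + 1))^2
  (n - 1)/(n + 1) = (1.88 - 1)/(1.88 + 1) = 0.305556
  R = 0.305556^2 = 0.0933645
  R(%) = 0.0933645 * 100 = 9.336%

9.336%


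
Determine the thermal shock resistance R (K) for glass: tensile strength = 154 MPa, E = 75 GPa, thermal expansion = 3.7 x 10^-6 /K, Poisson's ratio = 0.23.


Thermal shock resistance: R = sigma * (1 - nu) / (E * alpha)
  Numerator = 154 * (1 - 0.23) = 118.58
  Denominator = 75 * 1000 * (3.7 x 10^-6) = 0.2775
  R = 118.58 / 0.2775 = 427.3 K

427.3 K


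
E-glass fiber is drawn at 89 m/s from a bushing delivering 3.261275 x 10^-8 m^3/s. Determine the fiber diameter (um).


Cross-sectional area from continuity:
  A = Q / v = 3.261275 x 10^-8 / 89 = 3.664354 x 10^-10 m^2
Diameter from circular cross-section:
  d = sqrt(4A / pi) * 10^6 (m -> um)
  d = sqrt(4 * 3.664354 x 10^-10 / pi) * 10^6 = 21.6 um

21.6 um


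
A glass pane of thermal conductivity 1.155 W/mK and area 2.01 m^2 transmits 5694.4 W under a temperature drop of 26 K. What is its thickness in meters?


Fourier's law: t = k * A * dT / Q
  t = 1.155 * 2.01 * 26 / 5694.4
  t = 60.3603 / 5694.4 = 0.0106 m

0.0106 m


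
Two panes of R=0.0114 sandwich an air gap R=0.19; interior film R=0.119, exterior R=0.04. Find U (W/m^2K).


Total thermal resistance (series):
  R_total = R_in + R_glass + R_air + R_glass + R_out
  R_total = 0.119 + 0.0114 + 0.19 + 0.0114 + 0.04 = 0.3718 m^2K/W
U-value = 1 / R_total = 1 / 0.3718 = 2.69 W/m^2K

2.69 W/m^2K


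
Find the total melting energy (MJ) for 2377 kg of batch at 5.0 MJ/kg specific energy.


Total energy = mass * specific energy
  E = 2377 * 5.0 = 11885 MJ

11885 MJ


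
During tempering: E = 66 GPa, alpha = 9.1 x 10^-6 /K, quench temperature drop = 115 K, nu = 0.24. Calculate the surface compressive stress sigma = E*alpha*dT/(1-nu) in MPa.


Tempering stress: sigma = E * alpha * dT / (1 - nu)
  E (MPa) = 66 * 1000 = 66000
  Numerator = 66000 * (9.1 x 10^-6) * 115 = 69.069
  Denominator = 1 - 0.24 = 0.76
  sigma = 69.069 / 0.76 = 90.9 MPa

90.9 MPa


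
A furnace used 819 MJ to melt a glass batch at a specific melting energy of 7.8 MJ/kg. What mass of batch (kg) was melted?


Rearrange E = m * s for m:
  m = E / s
  m = 819 / 7.8 = 105.0 kg

105.0 kg


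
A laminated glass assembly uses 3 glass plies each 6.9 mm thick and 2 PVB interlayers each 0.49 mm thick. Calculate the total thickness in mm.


Total thickness = glass contribution + PVB contribution
  Glass: 3 * 6.9 = 20.7 mm
  PVB: 2 * 0.49 = 0.98 mm
  Total = 20.7 + 0.98 = 21.68 mm

21.68 mm


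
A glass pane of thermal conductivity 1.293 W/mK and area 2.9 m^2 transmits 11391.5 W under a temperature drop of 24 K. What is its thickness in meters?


Fourier's law: t = k * A * dT / Q
  t = 1.293 * 2.9 * 24 / 11391.5
  t = 89.9928 / 11391.5 = 0.0079 m

0.0079 m


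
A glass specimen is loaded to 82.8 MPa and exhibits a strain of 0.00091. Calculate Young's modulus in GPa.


Young's modulus: E = stress / strain
  E = 82.8 MPa / 0.00091 = 90989.01 MPa
Convert to GPa: 90989.01 / 1000 = 90.99 GPa

90.99 GPa


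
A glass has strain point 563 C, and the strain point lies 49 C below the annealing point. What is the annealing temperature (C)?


T_anneal = T_strain + gap:
  T_anneal = 563 + 49 = 612 C

612 C


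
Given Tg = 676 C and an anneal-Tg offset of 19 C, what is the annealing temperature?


The annealing temperature is Tg plus the offset:
  T_anneal = 676 + 19 = 695 C

695 C


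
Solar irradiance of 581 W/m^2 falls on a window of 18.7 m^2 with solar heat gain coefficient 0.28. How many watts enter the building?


Solar heat gain: Q = Area * SHGC * Irradiance
  Q = 18.7 * 0.28 * 581 = 3042.1 W

3042.1 W


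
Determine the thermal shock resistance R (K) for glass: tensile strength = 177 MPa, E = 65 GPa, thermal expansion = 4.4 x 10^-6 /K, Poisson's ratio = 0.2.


Thermal shock resistance: R = sigma * (1 - nu) / (E * alpha)
  Numerator = 177 * (1 - 0.2) = 141.6
  Denominator = 65 * 1000 * (4.4 x 10^-6) = 0.286
  R = 141.6 / 0.286 = 495.1 K

495.1 K


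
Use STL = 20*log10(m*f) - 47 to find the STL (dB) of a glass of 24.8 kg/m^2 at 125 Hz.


Mass law: STL = 20 * log10(m * f) - 47
  m * f = 24.8 * 125 = 3100
  log10(3100) = 3.49136
  STL = 20 * 3.49136 - 47 = 69.8272 - 47 = 22.8 dB

22.8 dB


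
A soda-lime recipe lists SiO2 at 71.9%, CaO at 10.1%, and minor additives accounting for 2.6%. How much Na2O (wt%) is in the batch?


Pieces sum to 100%:
  Na2O = 100 - (SiO2 + CaO + others)
  Na2O = 100 - (71.9 + 10.1 + 2.6) = 15.4%

15.4%


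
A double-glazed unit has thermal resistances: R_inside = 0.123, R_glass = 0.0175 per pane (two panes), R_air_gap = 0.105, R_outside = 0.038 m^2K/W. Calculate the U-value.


Total thermal resistance (series):
  R_total = R_in + R_glass + R_air + R_glass + R_out
  R_total = 0.123 + 0.0175 + 0.105 + 0.0175 + 0.038 = 0.301 m^2K/W
U-value = 1 / R_total = 1 / 0.301 = 3.322 W/m^2K

3.322 W/m^2K


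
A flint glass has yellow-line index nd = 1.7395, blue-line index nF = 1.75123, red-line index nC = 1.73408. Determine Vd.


Abbe number formula: Vd = (nd - 1) / (nF - nC)
  nd - 1 = 1.7395 - 1 = 0.7395
  nF - nC = 1.75123 - 1.73408 = 0.01715
  Vd = 0.7395 / 0.01715 = 43.12

43.12


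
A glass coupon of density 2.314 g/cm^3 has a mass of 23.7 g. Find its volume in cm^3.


Rearrange rho = m / V:
  V = m / rho
  V = 23.7 / 2.314 = 10.242 cm^3

10.242 cm^3


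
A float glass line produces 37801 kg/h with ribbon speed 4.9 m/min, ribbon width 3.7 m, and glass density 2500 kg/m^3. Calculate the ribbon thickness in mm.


Ribbon cross-section from mass balance:
  Volume rate = throughput / density = 37801 / 2500 = 15.1204 m^3/h
  thickness = volume rate / (speed * 60 * width), i.e.
  thickness = throughput / (60 * speed * width * density) * 1000
  thickness = 37801 / (60 * 4.9 * 3.7 * 2500) * 1000 = 13.9 mm

13.9 mm


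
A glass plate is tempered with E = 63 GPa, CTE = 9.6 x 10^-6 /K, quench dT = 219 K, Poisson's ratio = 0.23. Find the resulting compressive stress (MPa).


Tempering stress: sigma = E * alpha * dT / (1 - nu)
  E (MPa) = 63 * 1000 = 63000
  Numerator = 63000 * (9.6 x 10^-6) * 219 = 132.4512
  Denominator = 1 - 0.23 = 0.77
  sigma = 132.4512 / 0.77 = 172.0 MPa

172.0 MPa


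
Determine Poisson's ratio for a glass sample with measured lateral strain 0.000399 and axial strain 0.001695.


Poisson's ratio: nu = lateral strain / axial strain
  nu = 0.000399 / 0.001695 = 0.2354

0.2354


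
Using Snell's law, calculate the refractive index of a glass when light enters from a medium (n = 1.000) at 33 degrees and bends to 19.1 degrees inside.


Apply Snell's law: n1 * sin(theta1) = n2 * sin(theta2)
  n2 = n1 * sin(theta1) / sin(theta2)
  sin(33) = 0.544639
  sin(19.1) = 0.327218
  n2 = 1.000 * 0.544639 / 0.327218 = 1.6645

1.6645


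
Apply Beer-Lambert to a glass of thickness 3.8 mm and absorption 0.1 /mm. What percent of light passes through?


Beer-Lambert law: T = exp(-alpha * thickness)
  exponent = -0.1 * 3.8 = -0.38
  T = exp(-0.38) = 0.6839
  Percentage = 0.6839 * 100 = 68.39%

68.39%


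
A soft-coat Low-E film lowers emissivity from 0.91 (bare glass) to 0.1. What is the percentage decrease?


Percentage reduction = (1 - coated/uncoated) * 100
  Ratio = 0.1 / 0.91 = 0.1099
  Reduction = (1 - 0.1099) * 100 = 89.0%

89.0%


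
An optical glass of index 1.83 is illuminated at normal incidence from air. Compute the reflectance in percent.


Fresnel reflectance at normal incidence:
  R = ((n - 1)/(n + 1))^2
  (n - 1)/(n + 1) = (1.83 - 1)/(1.83 + 1) = 0.293286
  R = 0.293286^2 = 0.0860167
  R(%) = 0.0860167 * 100 = 8.602%

8.602%


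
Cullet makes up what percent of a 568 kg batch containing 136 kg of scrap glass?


Cullet ratio = (cullet mass / total batch mass) * 100
  Ratio = 136 / 568 * 100 = 23.94%

23.94%


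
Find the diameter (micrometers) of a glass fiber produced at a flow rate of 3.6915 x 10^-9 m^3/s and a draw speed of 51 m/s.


Cross-sectional area from continuity:
  A = Q / v = 3.6915 x 10^-9 / 51 = 7.238235 x 10^-11 m^2
Diameter from circular cross-section:
  d = sqrt(4A / pi) * 10^6 (m -> um)
  d = sqrt(4 * 7.238235 x 10^-11 / pi) * 10^6 = 9.6 um

9.6 um


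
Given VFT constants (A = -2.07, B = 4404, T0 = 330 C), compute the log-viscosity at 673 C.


VFT equation: log(eta) = A + B / (T - T0)
  T - T0 = 673 - 330 = 343
  B / (T - T0) = 4404 / 343 = 12.84
  log(eta) = -2.07 + 12.84 = 10.77

10.77


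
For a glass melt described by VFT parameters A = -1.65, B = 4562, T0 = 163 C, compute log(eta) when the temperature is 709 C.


VFT equation: log(eta) = A + B / (T - T0)
  T - T0 = 709 - 163 = 546
  B / (T - T0) = 4562 / 546 = 8.355
  log(eta) = -1.65 + 8.355 = 6.705

6.705


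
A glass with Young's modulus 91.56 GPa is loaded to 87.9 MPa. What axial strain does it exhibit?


Rearrange E = sigma / epsilon:
  epsilon = sigma / E
  E (MPa) = 91.56 * 1000 = 91560
  epsilon = 87.9 / 91560 = 0.00096

0.00096


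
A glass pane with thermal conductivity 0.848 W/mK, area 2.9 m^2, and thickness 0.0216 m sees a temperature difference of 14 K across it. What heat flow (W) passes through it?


Fourier's law: Q = k * A * dT / t
  Q = 0.848 * 2.9 * 14 / 0.0216
  Q = 34.4288 / 0.0216 = 1593.9 W

1593.9 W


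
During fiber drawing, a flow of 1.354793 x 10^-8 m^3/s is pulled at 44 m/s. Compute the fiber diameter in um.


Cross-sectional area from continuity:
  A = Q / v = 1.354793 x 10^-8 / 44 = 3.079075 x 10^-10 m^2
Diameter from circular cross-section:
  d = sqrt(4A / pi) * 10^6 (m -> um)
  d = sqrt(4 * 3.079075 x 10^-10 / pi) * 10^6 = 19.8 um

19.8 um


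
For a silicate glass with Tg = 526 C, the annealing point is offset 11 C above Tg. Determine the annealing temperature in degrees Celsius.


The annealing temperature is Tg plus the offset:
  T_anneal = 526 + 11 = 537 C

537 C


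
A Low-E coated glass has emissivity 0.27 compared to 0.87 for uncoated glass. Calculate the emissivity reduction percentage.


Percentage reduction = (1 - coated/uncoated) * 100
  Ratio = 0.27 / 0.87 = 0.3103
  Reduction = (1 - 0.3103) * 100 = 69.0%

69.0%


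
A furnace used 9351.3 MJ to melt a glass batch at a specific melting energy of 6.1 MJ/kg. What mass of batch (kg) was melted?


Rearrange E = m * s for m:
  m = E / s
  m = 9351.3 / 6.1 = 1533.0 kg

1533.0 kg


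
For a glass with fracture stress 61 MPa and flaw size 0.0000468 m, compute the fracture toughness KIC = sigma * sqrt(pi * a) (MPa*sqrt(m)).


Fracture toughness: KIC = sigma * sqrt(pi * a)
  pi * a = pi * 0.0000468 = 0.000147027
  sqrt(pi * a) = 0.012125
  KIC = 61 * 0.012125 = 0.74 MPa*sqrt(m)

0.74 MPa*sqrt(m)


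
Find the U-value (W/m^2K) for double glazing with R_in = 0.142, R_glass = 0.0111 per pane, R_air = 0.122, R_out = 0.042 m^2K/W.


Total thermal resistance (series):
  R_total = R_in + R_glass + R_air + R_glass + R_out
  R_total = 0.142 + 0.0111 + 0.122 + 0.0111 + 0.042 = 0.3282 m^2K/W
U-value = 1 / R_total = 1 / 0.3282 = 3.047 W/m^2K

3.047 W/m^2K


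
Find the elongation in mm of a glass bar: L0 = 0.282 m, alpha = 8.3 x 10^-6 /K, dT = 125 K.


Thermal expansion formula: dL = alpha * L0 * dT
  dL = (8.3 x 10^-6) * 0.282 * 125 = 0.00029257 m
Convert to mm: 0.00029257 * 1000 = 0.2926 mm

0.2926 mm


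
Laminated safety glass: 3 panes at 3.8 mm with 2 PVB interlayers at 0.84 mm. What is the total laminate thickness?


Total thickness = glass contribution + PVB contribution
  Glass: 3 * 3.8 = 11.4 mm
  PVB: 2 * 0.84 = 1.68 mm
  Total = 11.4 + 1.68 = 13.08 mm

13.08 mm


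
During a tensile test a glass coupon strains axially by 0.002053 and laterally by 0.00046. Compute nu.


Poisson's ratio: nu = lateral strain / axial strain
  nu = 0.00046 / 0.002053 = 0.2241

0.2241


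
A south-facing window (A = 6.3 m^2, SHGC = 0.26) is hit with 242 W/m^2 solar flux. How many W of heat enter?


Solar heat gain: Q = Area * SHGC * Irradiance
  Q = 6.3 * 0.26 * 242 = 396.4 W

396.4 W


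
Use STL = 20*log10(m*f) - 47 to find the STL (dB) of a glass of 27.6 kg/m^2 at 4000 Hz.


Mass law: STL = 20 * log10(m * f) - 47
  m * f = 27.6 * 4000 = 110400
  log10(110400) = 5.04297
  STL = 20 * 5.04297 - 47 = 100.8594 - 47 = 53.9 dB

53.9 dB


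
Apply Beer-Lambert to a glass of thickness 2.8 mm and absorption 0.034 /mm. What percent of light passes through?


Beer-Lambert law: T = exp(-alpha * thickness)
  exponent = -0.034 * 2.8 = -0.0952
  T = exp(-0.0952) = 0.9092
  Percentage = 0.9092 * 100 = 90.92%

90.92%


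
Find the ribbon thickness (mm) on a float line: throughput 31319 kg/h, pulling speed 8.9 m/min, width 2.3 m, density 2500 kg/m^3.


Ribbon cross-section from mass balance:
  Volume rate = throughput / density = 31319 / 2500 = 12.5276 m^3/h
  thickness = volume rate / (speed * 60 * width), i.e.
  thickness = throughput / (60 * speed * width * density) * 1000
  thickness = 31319 / (60 * 8.9 * 2.3 * 2500) * 1000 = 10.2 mm

10.2 mm


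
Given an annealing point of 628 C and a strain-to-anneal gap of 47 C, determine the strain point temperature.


Strain point = annealing point - difference:
  T_strain = 628 - 47 = 581 C

581 C


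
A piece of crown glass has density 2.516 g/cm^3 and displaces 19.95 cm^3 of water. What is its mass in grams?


Rearrange rho = m / V:
  m = rho * V
  m = 2.516 * 19.95 = 50.194 g

50.194 g


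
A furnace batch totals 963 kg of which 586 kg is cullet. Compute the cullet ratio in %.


Cullet ratio = (cullet mass / total batch mass) * 100
  Ratio = 586 / 963 * 100 = 60.85%

60.85%


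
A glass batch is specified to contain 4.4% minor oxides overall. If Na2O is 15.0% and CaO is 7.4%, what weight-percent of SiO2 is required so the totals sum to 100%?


Known pieces sum to 100%:
  SiO2 = 100 - (others + Na2O + CaO)
  SiO2 = 100 - (4.4 + 15.0 + 7.4) = 73.2%

73.2%


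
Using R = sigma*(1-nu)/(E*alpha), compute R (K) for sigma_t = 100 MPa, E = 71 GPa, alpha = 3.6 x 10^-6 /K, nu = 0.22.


Thermal shock resistance: R = sigma * (1 - nu) / (E * alpha)
  Numerator = 100 * (1 - 0.22) = 78.0
  Denominator = 71 * 1000 * (3.6 x 10^-6) = 0.2556
  R = 78.0 / 0.2556 = 305.2 K

305.2 K


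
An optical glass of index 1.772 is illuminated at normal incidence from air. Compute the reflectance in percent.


Fresnel reflectance at normal incidence:
  R = ((n - 1)/(n + 1))^2
  (n - 1)/(n + 1) = (1.772 - 1)/(1.772 + 1) = 0.278499
  R = 0.278499^2 = 0.0775617
  R(%) = 0.0775617 * 100 = 7.756%

7.756%


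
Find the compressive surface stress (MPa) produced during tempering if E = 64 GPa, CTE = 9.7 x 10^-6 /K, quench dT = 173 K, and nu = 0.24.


Tempering stress: sigma = E * alpha * dT / (1 - nu)
  E (MPa) = 64 * 1000 = 64000
  Numerator = 64000 * (9.7 x 10^-6) * 173 = 107.3984
  Denominator = 1 - 0.24 = 0.76
  sigma = 107.3984 / 0.76 = 141.3 MPa

141.3 MPa


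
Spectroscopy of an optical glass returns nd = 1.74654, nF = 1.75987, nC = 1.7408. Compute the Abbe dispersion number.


Abbe number formula: Vd = (nd - 1) / (nF - nC)
  nd - 1 = 1.74654 - 1 = 0.74654
  nF - nC = 1.75987 - 1.7408 = 0.01907
  Vd = 0.74654 / 0.01907 = 39.15

39.15


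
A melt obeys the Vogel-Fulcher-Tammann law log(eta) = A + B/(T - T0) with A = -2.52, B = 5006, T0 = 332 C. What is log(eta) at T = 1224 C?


VFT equation: log(eta) = A + B / (T - T0)
  T - T0 = 1224 - 332 = 892
  B / (T - T0) = 5006 / 892 = 5.612
  log(eta) = -2.52 + 5.612 = 3.092

3.092


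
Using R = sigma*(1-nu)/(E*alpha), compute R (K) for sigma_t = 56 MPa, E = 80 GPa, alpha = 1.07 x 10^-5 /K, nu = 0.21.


Thermal shock resistance: R = sigma * (1 - nu) / (E * alpha)
  Numerator = 56 * (1 - 0.21) = 44.24
  Denominator = 80 * 1000 * (1.07 x 10^-5) = 0.856
  R = 44.24 / 0.856 = 51.7 K

51.7 K


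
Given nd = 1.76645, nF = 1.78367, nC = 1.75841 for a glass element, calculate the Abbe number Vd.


Abbe number formula: Vd = (nd - 1) / (nF - nC)
  nd - 1 = 1.76645 - 1 = 0.76645
  nF - nC = 1.78367 - 1.75841 = 0.02526
  Vd = 0.76645 / 0.02526 = 30.34

30.34


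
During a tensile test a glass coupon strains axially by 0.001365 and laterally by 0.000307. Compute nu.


Poisson's ratio: nu = lateral strain / axial strain
  nu = 0.000307 / 0.001365 = 0.2249

0.2249


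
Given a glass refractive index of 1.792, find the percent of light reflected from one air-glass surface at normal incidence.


Fresnel reflectance at normal incidence:
  R = ((n - 1)/(n + 1))^2
  (n - 1)/(n + 1) = (1.792 - 1)/(1.792 + 1) = 0.283668
  R = 0.283668^2 = 0.0804675
  R(%) = 0.0804675 * 100 = 8.047%

8.047%


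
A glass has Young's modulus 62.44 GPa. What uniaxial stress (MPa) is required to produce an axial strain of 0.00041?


Rearrange E = sigma / epsilon:
  sigma = E * epsilon
  E (MPa) = 62.44 * 1000 = 62440
  sigma = 62440 * 0.00041 = 25.6 MPa

25.6 MPa


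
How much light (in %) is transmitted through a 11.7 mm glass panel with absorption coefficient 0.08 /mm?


Beer-Lambert law: T = exp(-alpha * thickness)
  exponent = -0.08 * 11.7 = -0.936
  T = exp(-0.936) = 0.3922
  Percentage = 0.3922 * 100 = 39.22%

39.22%


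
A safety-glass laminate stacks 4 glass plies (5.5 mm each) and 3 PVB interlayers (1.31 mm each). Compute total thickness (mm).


Total thickness = glass contribution + PVB contribution
  Glass: 4 * 5.5 = 22.0 mm
  PVB: 3 * 1.31 = 3.93 mm
  Total = 22.0 + 3.93 = 25.93 mm

25.93 mm


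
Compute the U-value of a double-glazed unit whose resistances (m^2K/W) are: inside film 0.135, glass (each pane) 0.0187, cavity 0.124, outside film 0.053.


Total thermal resistance (series):
  R_total = R_in + R_glass + R_air + R_glass + R_out
  R_total = 0.135 + 0.0187 + 0.124 + 0.0187 + 0.053 = 0.3494 m^2K/W
U-value = 1 / R_total = 1 / 0.3494 = 2.862 W/m^2K

2.862 W/m^2K


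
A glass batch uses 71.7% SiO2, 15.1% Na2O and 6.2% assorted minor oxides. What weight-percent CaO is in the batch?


Pieces sum to 100%:
  CaO = 100 - (SiO2 + Na2O + others)
  CaO = 100 - (71.7 + 15.1 + 6.2) = 7.0%

7.0%


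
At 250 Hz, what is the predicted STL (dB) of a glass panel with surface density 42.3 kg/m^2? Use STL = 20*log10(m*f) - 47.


Mass law: STL = 20 * log10(m * f) - 47
  m * f = 42.3 * 250 = 10575
  log10(10575) = 4.02428
  STL = 20 * 4.02428 - 47 = 80.4856 - 47 = 33.5 dB

33.5 dB


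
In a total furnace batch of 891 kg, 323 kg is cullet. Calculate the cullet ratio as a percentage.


Cullet ratio = (cullet mass / total batch mass) * 100
  Ratio = 323 / 891 * 100 = 36.25%

36.25%


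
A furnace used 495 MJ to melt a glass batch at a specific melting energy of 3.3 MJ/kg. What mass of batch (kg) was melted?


Rearrange E = m * s for m:
  m = E / s
  m = 495 / 3.3 = 150.0 kg

150.0 kg


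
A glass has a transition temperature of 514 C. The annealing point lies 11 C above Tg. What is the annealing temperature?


The annealing temperature is Tg plus the offset:
  T_anneal = 514 + 11 = 525 C

525 C


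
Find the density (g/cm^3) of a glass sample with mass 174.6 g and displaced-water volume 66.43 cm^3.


Use the definition of density:
  rho = mass / volume
  rho = 174.6 / 66.43 = 2.628 g/cm^3

2.628 g/cm^3


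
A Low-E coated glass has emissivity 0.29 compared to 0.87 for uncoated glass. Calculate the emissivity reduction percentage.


Percentage reduction = (1 - coated/uncoated) * 100
  Ratio = 0.29 / 0.87 = 0.3333
  Reduction = (1 - 0.3333) * 100 = 66.7%

66.7%


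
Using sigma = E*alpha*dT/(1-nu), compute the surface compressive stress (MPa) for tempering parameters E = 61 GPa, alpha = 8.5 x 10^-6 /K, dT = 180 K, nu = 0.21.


Tempering stress: sigma = E * alpha * dT / (1 - nu)
  E (MPa) = 61 * 1000 = 61000
  Numerator = 61000 * (8.5 x 10^-6) * 180 = 93.33
  Denominator = 1 - 0.21 = 0.79
  sigma = 93.33 / 0.79 = 118.1 MPa

118.1 MPa


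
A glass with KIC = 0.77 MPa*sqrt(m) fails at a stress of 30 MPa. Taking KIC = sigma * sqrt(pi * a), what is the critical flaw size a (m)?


Rearrange KIC = sigma * sqrt(pi * a):
  sqrt(pi * a) = KIC / sigma
  sqrt(pi * a) = 0.77 / 30 = 0.025667
  a = (KIC / sigma)^2 / pi
  a = 0.025667^2 / pi = 0.0002097 m

0.0002097 m


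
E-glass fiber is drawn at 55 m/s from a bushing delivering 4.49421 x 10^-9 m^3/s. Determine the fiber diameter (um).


Cross-sectional area from continuity:
  A = Q / v = 4.49421 x 10^-9 / 55 = 8.171291 x 10^-11 m^2
Diameter from circular cross-section:
  d = sqrt(4A / pi) * 10^6 (m -> um)
  d = sqrt(4 * 8.171291 x 10^-11 / pi) * 10^6 = 10.2 um

10.2 um


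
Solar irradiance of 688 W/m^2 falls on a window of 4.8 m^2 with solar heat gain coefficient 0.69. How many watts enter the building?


Solar heat gain: Q = Area * SHGC * Irradiance
  Q = 4.8 * 0.69 * 688 = 2278.7 W

2278.7 W


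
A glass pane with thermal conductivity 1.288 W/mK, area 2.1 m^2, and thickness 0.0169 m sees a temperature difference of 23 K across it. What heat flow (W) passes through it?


Fourier's law: Q = k * A * dT / t
  Q = 1.288 * 2.1 * 23 / 0.0169
  Q = 62.2104 / 0.0169 = 3681.1 W

3681.1 W


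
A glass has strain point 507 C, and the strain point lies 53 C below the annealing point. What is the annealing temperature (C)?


T_anneal = T_strain + gap:
  T_anneal = 507 + 53 = 560 C

560 C


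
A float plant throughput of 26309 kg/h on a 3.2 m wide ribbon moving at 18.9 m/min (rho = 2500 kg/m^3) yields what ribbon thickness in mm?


Ribbon cross-section from mass balance:
  Volume rate = throughput / density = 26309 / 2500 = 10.5236 m^3/h
  thickness = volume rate / (speed * 60 * width), i.e.
  thickness = throughput / (60 * speed * width * density) * 1000
  thickness = 26309 / (60 * 18.9 * 3.2 * 2500) * 1000 = 2.9 mm

2.9 mm


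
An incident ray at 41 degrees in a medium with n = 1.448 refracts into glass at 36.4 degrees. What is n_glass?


Apply Snell's law: n1 * sin(theta1) = n2 * sin(theta2)
  n2 = n1 * sin(theta1) / sin(theta2)
  sin(41) = 0.656059
  sin(36.4) = 0.593419
  n2 = 1.448 * 0.656059 / 0.593419 = 1.6008

1.6008


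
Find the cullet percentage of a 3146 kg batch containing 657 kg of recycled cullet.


Cullet ratio = (cullet mass / total batch mass) * 100
  Ratio = 657 / 3146 * 100 = 20.88%

20.88%


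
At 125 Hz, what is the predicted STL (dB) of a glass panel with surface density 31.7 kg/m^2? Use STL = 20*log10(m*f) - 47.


Mass law: STL = 20 * log10(m * f) - 47
  m * f = 31.7 * 125 = 3962.5
  log10(3962.5) = 3.59797
  STL = 20 * 3.59797 - 47 = 71.9594 - 47 = 25.0 dB

25.0 dB


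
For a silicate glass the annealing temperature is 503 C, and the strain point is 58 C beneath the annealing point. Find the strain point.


Strain point = annealing point - difference:
  T_strain = 503 - 58 = 445 C

445 C


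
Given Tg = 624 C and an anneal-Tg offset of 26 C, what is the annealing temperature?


The annealing temperature is Tg plus the offset:
  T_anneal = 624 + 26 = 650 C

650 C


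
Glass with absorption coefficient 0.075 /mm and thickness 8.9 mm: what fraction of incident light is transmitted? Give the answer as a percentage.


Beer-Lambert law: T = exp(-alpha * thickness)
  exponent = -0.075 * 8.9 = -0.6675
  T = exp(-0.6675) = 0.513
  Percentage = 0.513 * 100 = 51.3%

51.3%


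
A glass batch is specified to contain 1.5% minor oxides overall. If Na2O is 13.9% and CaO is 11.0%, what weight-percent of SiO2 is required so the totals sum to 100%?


Known pieces sum to 100%:
  SiO2 = 100 - (others + Na2O + CaO)
  SiO2 = 100 - (1.5 + 13.9 + 11.0) = 73.6%

73.6%


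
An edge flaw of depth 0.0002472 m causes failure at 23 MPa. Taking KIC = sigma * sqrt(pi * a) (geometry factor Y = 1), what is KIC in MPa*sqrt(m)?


Fracture toughness: KIC = sigma * sqrt(pi * a)
  pi * a = pi * 0.0002472 = 0.000776602
  sqrt(pi * a) = 0.027868
  KIC = 23 * 0.027868 = 0.641 MPa*sqrt(m)

0.641 MPa*sqrt(m)


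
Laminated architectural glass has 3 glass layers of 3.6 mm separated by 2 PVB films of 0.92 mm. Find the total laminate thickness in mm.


Total thickness = glass contribution + PVB contribution
  Glass: 3 * 3.6 = 10.8 mm
  PVB: 2 * 0.92 = 1.84 mm
  Total = 10.8 + 1.84 = 12.64 mm

12.64 mm


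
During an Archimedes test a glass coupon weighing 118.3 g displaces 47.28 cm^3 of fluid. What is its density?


Use the definition of density:
  rho = mass / volume
  rho = 118.3 / 47.28 = 2.502 g/cm^3

2.502 g/cm^3


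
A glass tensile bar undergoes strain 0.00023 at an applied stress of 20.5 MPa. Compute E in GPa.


Young's modulus: E = stress / strain
  E = 20.5 MPa / 0.00023 = 89130.43 MPa
Convert to GPa: 89130.43 / 1000 = 89.13 GPa

89.13 GPa


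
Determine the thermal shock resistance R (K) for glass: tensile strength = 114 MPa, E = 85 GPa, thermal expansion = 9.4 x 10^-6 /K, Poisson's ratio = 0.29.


Thermal shock resistance: R = sigma * (1 - nu) / (E * alpha)
  Numerator = 114 * (1 - 0.29) = 80.94
  Denominator = 85 * 1000 * (9.4 x 10^-6) = 0.799
  R = 80.94 / 0.799 = 101.3 K

101.3 K


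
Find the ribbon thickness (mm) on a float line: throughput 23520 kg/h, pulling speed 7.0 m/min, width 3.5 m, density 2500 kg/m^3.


Ribbon cross-section from mass balance:
  Volume rate = throughput / density = 23520 / 2500 = 9.408 m^3/h
  thickness = volume rate / (speed * 60 * width), i.e.
  thickness = throughput / (60 * speed * width * density) * 1000
  thickness = 23520 / (60 * 7.0 * 3.5 * 2500) * 1000 = 6.4 mm

6.4 mm


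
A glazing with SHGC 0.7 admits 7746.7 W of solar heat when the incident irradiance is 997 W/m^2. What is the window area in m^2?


Rearrange Q = Area * SHGC * Irradiance:
  Area = Q / (SHGC * Irradiance)
  Area = 7746.7 / (0.7 * 997) = 11.1 m^2

11.1 m^2


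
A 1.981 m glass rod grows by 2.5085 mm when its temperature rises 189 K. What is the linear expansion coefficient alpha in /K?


Rearrange dL = alpha * L0 * dT for alpha:
  alpha = dL / (L0 * dT)
  alpha = (2.5085 / 1000) / (1.981 * 189) = 0.0000067 /K = 6.7 x 10^-6 /K

6.7 x 10^-6 /K


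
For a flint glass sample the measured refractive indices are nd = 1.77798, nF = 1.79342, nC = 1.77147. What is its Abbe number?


Abbe number formula: Vd = (nd - 1) / (nF - nC)
  nd - 1 = 1.77798 - 1 = 0.77798
  nF - nC = 1.79342 - 1.77147 = 0.02195
  Vd = 0.77798 / 0.02195 = 35.44

35.44


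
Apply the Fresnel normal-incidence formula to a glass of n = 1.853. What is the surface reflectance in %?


Fresnel reflectance at normal incidence:
  R = ((n - 1)/(n + 1))^2
  (n - 1)/(n + 1) = (1.853 - 1)/(1.853 + 1) = 0.298984
  R = 0.298984^2 = 0.0893914
  R(%) = 0.0893914 * 100 = 8.939%

8.939%


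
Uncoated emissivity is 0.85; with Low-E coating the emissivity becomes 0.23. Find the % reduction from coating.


Percentage reduction = (1 - coated/uncoated) * 100
  Ratio = 0.23 / 0.85 = 0.2706
  Reduction = (1 - 0.2706) * 100 = 72.9%

72.9%


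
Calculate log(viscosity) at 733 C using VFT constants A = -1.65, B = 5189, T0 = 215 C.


VFT equation: log(eta) = A + B / (T - T0)
  T - T0 = 733 - 215 = 518
  B / (T - T0) = 5189 / 518 = 10.017
  log(eta) = -1.65 + 10.017 = 8.367

8.367


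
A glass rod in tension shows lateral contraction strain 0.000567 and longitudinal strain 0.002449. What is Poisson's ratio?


Poisson's ratio: nu = lateral strain / axial strain
  nu = 0.000567 / 0.002449 = 0.2315

0.2315


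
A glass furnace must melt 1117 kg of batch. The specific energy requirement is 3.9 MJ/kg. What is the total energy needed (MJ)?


Total energy = mass * specific energy
  E = 1117 * 3.9 = 4356.3 MJ

4356.3 MJ


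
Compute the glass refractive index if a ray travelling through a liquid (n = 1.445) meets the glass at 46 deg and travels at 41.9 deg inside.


Apply Snell's law: n1 * sin(theta1) = n2 * sin(theta2)
  n2 = n1 * sin(theta1) / sin(theta2)
  sin(46) = 0.71934
  sin(41.9) = 0.667833
  n2 = 1.445 * 0.71934 / 0.667833 = 1.5564

1.5564


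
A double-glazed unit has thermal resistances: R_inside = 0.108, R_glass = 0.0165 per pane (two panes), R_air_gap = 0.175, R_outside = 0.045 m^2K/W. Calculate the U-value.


Total thermal resistance (series):
  R_total = R_in + R_glass + R_air + R_glass + R_out
  R_total = 0.108 + 0.0165 + 0.175 + 0.0165 + 0.045 = 0.361 m^2K/W
U-value = 1 / R_total = 1 / 0.361 = 2.77 W/m^2K

2.77 W/m^2K


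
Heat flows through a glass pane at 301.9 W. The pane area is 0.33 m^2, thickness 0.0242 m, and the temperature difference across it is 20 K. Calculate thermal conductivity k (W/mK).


Fourier's law rearranged: k = Q * t / (A * dT)
  Numerator = 301.9 * 0.0242 = 7.30598
  Denominator = 0.33 * 20 = 6.6
  k = 7.30598 / 6.6 = 1.107 W/mK

1.107 W/mK


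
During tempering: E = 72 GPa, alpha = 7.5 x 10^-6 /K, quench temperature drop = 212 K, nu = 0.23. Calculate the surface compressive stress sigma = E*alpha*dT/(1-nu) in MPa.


Tempering stress: sigma = E * alpha * dT / (1 - nu)
  E (MPa) = 72 * 1000 = 72000
  Numerator = 72000 * (7.5 x 10^-6) * 212 = 114.48
  Denominator = 1 - 0.23 = 0.77
  sigma = 114.48 / 0.77 = 148.7 MPa

148.7 MPa


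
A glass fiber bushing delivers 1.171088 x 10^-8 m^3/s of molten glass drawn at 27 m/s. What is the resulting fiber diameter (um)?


Cross-sectional area from continuity:
  A = Q / v = 1.171088 x 10^-8 / 27 = 4.337363 x 10^-10 m^2
Diameter from circular cross-section:
  d = sqrt(4A / pi) * 10^6 (m -> um)
  d = sqrt(4 * 4.337363 x 10^-10 / pi) * 10^6 = 23.5 um

23.5 um


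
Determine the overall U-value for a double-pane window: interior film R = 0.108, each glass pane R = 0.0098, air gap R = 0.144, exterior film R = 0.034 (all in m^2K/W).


Total thermal resistance (series):
  R_total = R_in + R_glass + R_air + R_glass + R_out
  R_total = 0.108 + 0.0098 + 0.144 + 0.0098 + 0.034 = 0.3056 m^2K/W
U-value = 1 / R_total = 1 / 0.3056 = 3.272 W/m^2K

3.272 W/m^2K


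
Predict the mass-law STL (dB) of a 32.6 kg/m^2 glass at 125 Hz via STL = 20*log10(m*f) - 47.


Mass law: STL = 20 * log10(m * f) - 47
  m * f = 32.6 * 125 = 4075
  log10(4075) = 3.61013
  STL = 20 * 3.61013 - 47 = 72.2026 - 47 = 25.2 dB

25.2 dB


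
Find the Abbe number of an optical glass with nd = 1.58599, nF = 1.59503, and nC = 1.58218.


Abbe number formula: Vd = (nd - 1) / (nF - nC)
  nd - 1 = 1.58599 - 1 = 0.58599
  nF - nC = 1.59503 - 1.58218 = 0.01285
  Vd = 0.58599 / 0.01285 = 45.6

45.6


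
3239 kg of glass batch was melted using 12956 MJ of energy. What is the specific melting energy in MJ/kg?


Rearrange E = m * s for s:
  s = E / m
  s = 12956 / 3239 = 4.0 MJ/kg

4.0 MJ/kg


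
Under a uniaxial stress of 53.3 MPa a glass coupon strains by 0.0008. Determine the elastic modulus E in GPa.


Young's modulus: E = stress / strain
  E = 53.3 MPa / 0.0008 = 66625 MPa
Convert to GPa: 66625 / 1000 = 66.62 GPa

66.62 GPa


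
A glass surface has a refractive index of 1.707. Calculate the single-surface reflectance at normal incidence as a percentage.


Fresnel reflectance at normal incidence:
  R = ((n - 1)/(n + 1))^2
  (n - 1)/(n + 1) = (1.707 - 1)/(1.707 + 1) = 0.261175
  R = 0.261175^2 = 0.0682124
  R(%) = 0.0682124 * 100 = 6.821%

6.821%


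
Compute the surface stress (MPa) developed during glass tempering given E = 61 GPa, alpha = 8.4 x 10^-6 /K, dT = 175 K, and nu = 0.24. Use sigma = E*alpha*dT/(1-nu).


Tempering stress: sigma = E * alpha * dT / (1 - nu)
  E (MPa) = 61 * 1000 = 61000
  Numerator = 61000 * (8.4 x 10^-6) * 175 = 89.67
  Denominator = 1 - 0.24 = 0.76
  sigma = 89.67 / 0.76 = 118.0 MPa

118.0 MPa


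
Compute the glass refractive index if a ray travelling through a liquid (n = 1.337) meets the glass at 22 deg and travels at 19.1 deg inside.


Apply Snell's law: n1 * sin(theta1) = n2 * sin(theta2)
  n2 = n1 * sin(theta1) / sin(theta2)
  sin(22) = 0.374607
  sin(19.1) = 0.327218
  n2 = 1.337 * 0.374607 / 0.327218 = 1.5306

1.5306


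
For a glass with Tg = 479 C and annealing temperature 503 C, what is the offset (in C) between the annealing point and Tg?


Offset = T_anneal - Tg:
  offset = 503 - 479 = 24 C

24 C


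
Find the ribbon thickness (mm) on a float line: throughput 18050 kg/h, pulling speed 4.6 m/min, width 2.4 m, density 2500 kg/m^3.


Ribbon cross-section from mass balance:
  Volume rate = throughput / density = 18050 / 2500 = 7.22 m^3/h
  thickness = volume rate / (speed * 60 * width), i.e.
  thickness = throughput / (60 * speed * width * density) * 1000
  thickness = 18050 / (60 * 4.6 * 2.4 * 2500) * 1000 = 10.9 mm

10.9 mm


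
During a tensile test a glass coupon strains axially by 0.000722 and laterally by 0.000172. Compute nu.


Poisson's ratio: nu = lateral strain / axial strain
  nu = 0.000172 / 0.000722 = 0.2382

0.2382


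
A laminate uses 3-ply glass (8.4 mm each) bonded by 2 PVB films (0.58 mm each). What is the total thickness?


Total thickness = glass contribution + PVB contribution
  Glass: 3 * 8.4 = 25.2 mm
  PVB: 2 * 0.58 = 1.16 mm
  Total = 25.2 + 1.16 = 26.36 mm

26.36 mm


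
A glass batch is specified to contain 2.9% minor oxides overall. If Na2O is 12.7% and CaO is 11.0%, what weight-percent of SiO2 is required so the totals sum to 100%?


Known pieces sum to 100%:
  SiO2 = 100 - (others + Na2O + CaO)
  SiO2 = 100 - (2.9 + 12.7 + 11.0) = 73.4%

73.4%


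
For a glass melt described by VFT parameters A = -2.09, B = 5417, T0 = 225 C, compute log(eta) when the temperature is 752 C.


VFT equation: log(eta) = A + B / (T - T0)
  T - T0 = 752 - 225 = 527
  B / (T - T0) = 5417 / 527 = 10.279
  log(eta) = -2.09 + 10.279 = 8.189

8.189


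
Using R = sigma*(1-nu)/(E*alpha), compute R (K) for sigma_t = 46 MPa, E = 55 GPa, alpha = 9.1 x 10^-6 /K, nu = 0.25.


Thermal shock resistance: R = sigma * (1 - nu) / (E * alpha)
  Numerator = 46 * (1 - 0.25) = 34.5
  Denominator = 55 * 1000 * (9.1 x 10^-6) = 0.5005
  R = 34.5 / 0.5005 = 68.9 K

68.9 K


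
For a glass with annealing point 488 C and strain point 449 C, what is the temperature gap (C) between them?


Gap = T_anneal - T_strain:
  gap = 488 - 449 = 39 C

39 C


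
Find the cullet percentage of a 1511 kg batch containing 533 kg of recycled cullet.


Cullet ratio = (cullet mass / total batch mass) * 100
  Ratio = 533 / 1511 * 100 = 35.27%

35.27%


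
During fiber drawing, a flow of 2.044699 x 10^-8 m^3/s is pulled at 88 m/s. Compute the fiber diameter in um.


Cross-sectional area from continuity:
  A = Q / v = 2.044699 x 10^-8 / 88 = 2.323522 x 10^-10 m^2
Diameter from circular cross-section:
  d = sqrt(4A / pi) * 10^6 (m -> um)
  d = sqrt(4 * 2.323522 x 10^-10 / pi) * 10^6 = 17.2 um

17.2 um


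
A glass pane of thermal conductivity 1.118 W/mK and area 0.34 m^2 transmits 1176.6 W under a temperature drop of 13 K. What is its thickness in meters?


Fourier's law: t = k * A * dT / Q
  t = 1.118 * 0.34 * 13 / 1176.6
  t = 4.94156 / 1176.6 = 0.0042 m

0.0042 m


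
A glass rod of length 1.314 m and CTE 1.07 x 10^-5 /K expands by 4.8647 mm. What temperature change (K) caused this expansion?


Rearrange dL = alpha * L0 * dT for dT:
  dT = dL / (alpha * L0)
  dL (m) = 4.8647 / 1000 = 0.0048647
  dT = 0.0048647 / ((1.07 x 10^-5) * 1.314) = 346.0 K

346.0 K
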